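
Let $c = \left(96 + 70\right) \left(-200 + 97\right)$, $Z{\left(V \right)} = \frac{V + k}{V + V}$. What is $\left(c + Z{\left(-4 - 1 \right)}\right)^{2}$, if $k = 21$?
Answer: $\frac{7309908004}{25} \approx 2.924 \cdot 10^{8}$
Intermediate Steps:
$Z{\left(V \right)} = \frac{21 + V}{2 V}$ ($Z{\left(V \right)} = \frac{V + 21}{V + V} = \frac{21 + V}{2 V}$)
$c = -17098$ ($c = 166 \left(-103\right) = -17098$)
$\left(c + Z{\left(-4 - 1 \right)}\right)^{2} = \left(-17098 + \frac{21 - 5}{2 \left(-4 - 1\right)}\right)^{2} = \left(-17098 + \frac{21 - 5}{2 \left(-5\right)}\right)^{2} = \left(-17098 + \frac{1}{2} \left(- \frac{1}{5}\right) 16\right)^{2} = \left(-17098 - \frac{8}{5}\right)^{2} = \left(- \frac{85498}{5}\right)^{2} = \frac{7309908004}{25}$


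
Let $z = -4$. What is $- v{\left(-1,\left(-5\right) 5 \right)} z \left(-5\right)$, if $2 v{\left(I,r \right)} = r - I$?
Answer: $240$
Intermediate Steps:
$v{\left(I,r \right)} = \frac{r}{2} - \frac{I}{2}$ ($v{\left(I,r \right)} = \frac{r - I}{2} = \frac{r}{2} - \frac{I}{2}$)
$- v{\left(-1,\left(-5\right) 5 \right)} z \left(-5\right) = - \left(\frac{\left(-5\right) 5}{2} - - \frac{1}{2}\right) \left(-4\right) \left(-5\right) = - \left(\frac{1}{2} \left(-25\right) + \frac{1}{2}\right) \left(-4\right) \left(-5\right) = - \left(- \frac{25}{2} + \frac{1}{2}\right) \left(-4\right) \left(-5\right) = - \left(-12\right) \left(-4\right) \left(-5\right) = \left(-1\right) 48 \left(-5\right) = \left(-48\right) \left(-5\right) = 240$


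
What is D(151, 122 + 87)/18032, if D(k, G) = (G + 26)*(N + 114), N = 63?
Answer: 41595/18032 ≈ 2.3067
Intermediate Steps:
D(k, G) = 4602 + 177*G (D(k, G) = (G + 26)*(63 + 114) = (26 + G)*177 = 4602 + 177*G)
D(151, 122 + 87)/18032 = (4602 + 177*(122 + 87))/18032 = (4602 + 177*209)*(1/18032) = (4602 + 36993)*(1/18032) = 41595*(1/18032) = 41595/18032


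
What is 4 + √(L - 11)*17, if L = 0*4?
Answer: 4 + 17*I*√11 ≈ 4.0 + 56.383*I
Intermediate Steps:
L = 0
4 + √(L - 11)*17 = 4 + √(0 - 11)*17 = 4 + √(-11)*17 = 4 + (I*√11)*17 = 4 + 17*I*√11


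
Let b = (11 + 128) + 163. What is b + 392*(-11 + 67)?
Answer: 22254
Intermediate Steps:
b = 302 (b = 139 + 163 = 302)
b + 392*(-11 + 67) = 302 + 392*(-11 + 67) = 302 + 392*56 = 302 + 21952 = 22254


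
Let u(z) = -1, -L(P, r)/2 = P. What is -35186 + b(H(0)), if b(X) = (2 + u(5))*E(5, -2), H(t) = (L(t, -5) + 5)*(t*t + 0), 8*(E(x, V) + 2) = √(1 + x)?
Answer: -35188 + √6/8 ≈ -35188.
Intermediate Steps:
L(P, r) = -2*P
E(x, V) = -2 + √(1 + x)/8
H(t) = t²*(5 - 2*t) (H(t) = (-2*t + 5)*(t*t + 0) = (5 - 2*t)*(t² + 0) = (5 - 2*t)*t² = t²*(5 - 2*t))
b(X) = -2 + √6/8 (b(X) = (2 - 1)*(-2 + √(1 + 5)/8) = 1*(-2 + √6/8) = -2 + √6/8)
-35186 + b(H(0)) = -35186 + (-2 + √6/8) = -35188 + √6/8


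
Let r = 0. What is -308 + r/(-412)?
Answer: -308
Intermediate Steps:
-308 + r/(-412) = -308 + 0/(-412) = -308 - 1/412*0 = -308 + 0 = -308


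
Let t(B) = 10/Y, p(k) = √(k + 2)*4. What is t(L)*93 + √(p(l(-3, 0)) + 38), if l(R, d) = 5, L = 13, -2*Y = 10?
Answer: -186 + √(38 + 4*√7) ≈ -179.03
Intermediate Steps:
Y = -5 (Y = -½*10 = -5)
p(k) = 4*√(2 + k) (p(k) = √(2 + k)*4 = 4*√(2 + k))
t(B) = -2 (t(B) = 10/(-5) = 10*(-⅕) = -2)
t(L)*93 + √(p(l(-3, 0)) + 38) = -2*93 + √(4*√(2 + 5) + 38) = -186 + √(4*√7 + 38) = -186 + √(38 + 4*√7)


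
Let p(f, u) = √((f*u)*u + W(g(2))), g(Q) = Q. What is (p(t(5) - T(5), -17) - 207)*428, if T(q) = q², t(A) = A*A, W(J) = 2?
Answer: -88596 + 428*√2 ≈ -87991.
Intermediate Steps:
t(A) = A²
p(f, u) = √(2 + f*u²) (p(f, u) = √((f*u)*u + 2) = √(f*u² + 2) = √(2 + f*u²))
(p(t(5) - T(5), -17) - 207)*428 = (√(2 + (5² - 1*5²)*(-17)²) - 207)*428 = (√(2 + (25 - 1*25)*289) - 207)*428 = (√(2 + (25 - 25)*289) - 207)*428 = (√(2 + 0*289) - 207)*428 = (√(2 + 0) - 207)*428 = (√2 - 207)*428 = (-207 + √2)*428 = -88596 + 428*√2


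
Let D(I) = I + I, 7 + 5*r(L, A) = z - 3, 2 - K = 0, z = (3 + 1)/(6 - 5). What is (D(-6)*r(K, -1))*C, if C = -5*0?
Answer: 0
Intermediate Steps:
z = 4 (z = 4/1 = 4*1 = 4)
K = 2 (K = 2 - 1*0 = 2 + 0 = 2)
r(L, A) = -6/5 (r(L, A) = -7/5 + (4 - 3)/5 = -7/5 + (1/5)*1 = -7/5 + 1/5 = -6/5)
D(I) = 2*I
C = 0
(D(-6)*r(K, -1))*C = ((2*(-6))*(-6/5))*0 = -12*(-6/5)*0 = (72/5)*0 = 0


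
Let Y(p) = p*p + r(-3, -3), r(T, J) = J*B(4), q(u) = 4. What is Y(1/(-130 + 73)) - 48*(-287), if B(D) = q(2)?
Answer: 44719237/3249 ≈ 13764.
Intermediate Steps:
B(D) = 4
r(T, J) = 4*J (r(T, J) = J*4 = 4*J)
Y(p) = -12 + p**2 (Y(p) = p*p + 4*(-3) = p**2 - 12 = -12 + p**2)
Y(1/(-130 + 73)) - 48*(-287) = (-12 + (1/(-130 + 73))**2) - 48*(-287) = (-12 + (1/(-57))**2) - 1*(-13776) = (-12 + (-1/57)**2) + 13776 = (-12 + 1/3249) + 13776 = -38987/3249 + 13776 = 44719237/3249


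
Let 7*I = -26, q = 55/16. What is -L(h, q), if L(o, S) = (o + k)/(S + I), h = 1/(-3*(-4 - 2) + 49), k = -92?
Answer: -690256/2077 ≈ -332.33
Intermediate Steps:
q = 55/16 (q = 55*(1/16) = 55/16 ≈ 3.4375)
I = -26/7 (I = (⅐)*(-26) = -26/7 ≈ -3.7143)
h = 1/67 (h = 1/(-3*(-6) + 49) = 1/(18 + 49) = 1/67 ≈ 0.014925)
L(o, S) = (-92 + o)/(-26/7 + S) (L(o, S) = (o - 92)/(S - 26/7) = (-92 + o)/(-26/7 + S))
-L(h, q) = -7*(-92 + 1/67)/(-26 + 7*(55/16)) = -7*(-6163)/((-26 + 385/16)*67) = -7*(-6163)/((-31/16)*67) = -7*(-16)*(-6163)/(31*67) = -1*690256/2077 = -690256/2077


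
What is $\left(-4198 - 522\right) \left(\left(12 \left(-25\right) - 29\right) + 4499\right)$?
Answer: $-19682400$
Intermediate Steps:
$\left(-4198 - 522\right) \left(\left(12 \left(-25\right) - 29\right) + 4499\right) = \left(-4198 - 522\right) \left(\left(-300 - 29\right) + 4499\right) = - 4720 \left(-329 + 4499\right) = \left(-4720\right) 4170 = -19682400$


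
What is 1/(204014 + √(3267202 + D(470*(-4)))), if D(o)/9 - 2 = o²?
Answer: 102007/20793317688 - √8769205/20793317688 ≈ 4.7633e-6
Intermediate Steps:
D(o) = 18 + 9*o²
1/(204014 + √(3267202 + D(470*(-4)))) = 1/(204014 + √(3267202 + (18 + 9*(470*(-4))²))) = 1/(204014 + √(3267202 + (18 + 9*(-1880)²))) = 1/(204014 + √(3267202 + (18 + 9*3534400))) = 1/(204014 + √(3267202 + (18 + 31809600))) = 1/(204014 + √(3267202 + 31809618)) = 1/(204014 + √35076820) = 1/(204014 + 2*√8769205)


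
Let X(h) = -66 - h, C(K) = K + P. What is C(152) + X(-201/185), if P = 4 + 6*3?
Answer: 20181/185 ≈ 109.09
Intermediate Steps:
P = 22 (P = 4 + 18 = 22)
C(K) = 22 + K (C(K) = K + 22 = 22 + K)
C(152) + X(-201/185) = (22 + 152) + (-66 - (-201)/185) = 174 + (-66 - (-201)/185) = 174 + (-66 - 1*(-201/185)) = 174 + (-66 + 201/185) = 174 - 12009/185 = 20181/185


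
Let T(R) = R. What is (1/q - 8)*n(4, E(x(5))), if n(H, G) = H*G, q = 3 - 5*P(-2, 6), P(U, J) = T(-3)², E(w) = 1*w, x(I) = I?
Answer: -3370/21 ≈ -160.48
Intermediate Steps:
E(w) = w
P(U, J) = 9 (P(U, J) = (-3)² = 9)
q = -42 (q = 3 - 5*9 = 3 - 45 = -42)
n(H, G) = G*H
(1/q - 8)*n(4, E(x(5))) = (1/(-42) - 8)*(5*4) = (-1/42 - 8)*20 = -337/42*20 = -3370/21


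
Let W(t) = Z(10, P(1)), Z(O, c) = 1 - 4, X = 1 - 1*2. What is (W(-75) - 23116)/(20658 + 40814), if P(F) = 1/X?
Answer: -23119/61472 ≈ -0.37609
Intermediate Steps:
X = -1 (X = 1 - 2 = -1)
P(F) = -1 (P(F) = 1/(-1) = -1)
Z(O, c) = -3
W(t) = -3
(W(-75) - 23116)/(20658 + 40814) = (-3 - 23116)/(20658 + 40814) = -23119/61472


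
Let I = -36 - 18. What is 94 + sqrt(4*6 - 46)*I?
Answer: 94 - 54*I*sqrt(22) ≈ 94.0 - 253.28*I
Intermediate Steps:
I = -54
94 + sqrt(4*6 - 46)*I = 94 + sqrt(4*6 - 46)*(-54) = 94 + sqrt(24 - 46)*(-54) = 94 + sqrt(-22)*(-54) = 94 + (I*sqrt(22))*(-54) = 94 - 54*I*sqrt(22)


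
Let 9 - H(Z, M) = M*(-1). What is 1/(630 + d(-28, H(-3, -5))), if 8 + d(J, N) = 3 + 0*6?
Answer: 1/625 ≈ 0.0016000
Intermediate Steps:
H(Z, M) = 9 + M (H(Z, M) = 9 - M*(-1) = 9 - (-1)*M = 9 + M)
d(J, N) = -5 (d(J, N) = -8 + (3 + 0*6) = -8 + (3 + 0) = -8 + 3 = -5)
1/(630 + d(-28, H(-3, -5))) = 1/(630 - 5) = 1/625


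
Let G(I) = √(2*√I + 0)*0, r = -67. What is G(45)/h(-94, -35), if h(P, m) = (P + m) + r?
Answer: 0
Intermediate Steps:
h(P, m) = -67 + P + m (h(P, m) = (P + m) - 67 = -67 + P + m)
G(I) = 0 (G(I) = √(2*√I)*0 = (√2*I^(¼))*0 = 0)
G(45)/h(-94, -35) = 0/(-67 - 94 - 35) = 0/(-196) = 0*(-1/196) = 0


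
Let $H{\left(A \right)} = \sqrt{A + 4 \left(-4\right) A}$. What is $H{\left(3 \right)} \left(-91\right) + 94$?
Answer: $94 - 273 i \sqrt{5} \approx 94.0 - 610.45 i$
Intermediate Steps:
$H{\left(A \right)} = \sqrt{15} \sqrt{- A}$ ($H{\left(A \right)} = \sqrt{A - 16 A} = \sqrt{- 15 A} = \sqrt{15} \sqrt{- A}$)
$H{\left(3 \right)} \left(-91\right) + 94 = \sqrt{15} \sqrt{\left(-1\right) 3} \left(-91\right) + 94 = \sqrt{15} \sqrt{-3} \left(-91\right) + 94 = \sqrt{15} i \sqrt{3} \left(-91\right) + 94 = 3 i \sqrt{5} \left(-91\right) + 94 = - 273 i \sqrt{5} + 94 = 94 - 273 i \sqrt{5}$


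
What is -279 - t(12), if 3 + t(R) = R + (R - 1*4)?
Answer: -296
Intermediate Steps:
t(R) = -7 + 2*R (t(R) = -3 + (R + (R - 1*4)) = -3 + (R + (R - 4)) = -3 + (R + (-4 + R)) = -3 + (-4 + 2*R) = -7 + 2*R)
-279 - t(12) = -279 - (-7 + 2*12) = -279 - (-7 + 24) = -279 - 1*17 = -279 - 17 = -296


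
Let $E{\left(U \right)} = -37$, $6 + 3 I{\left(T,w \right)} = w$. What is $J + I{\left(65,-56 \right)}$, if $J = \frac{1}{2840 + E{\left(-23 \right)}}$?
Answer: $- \frac{173783}{8409} \approx -20.666$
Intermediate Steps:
$I{\left(T,w \right)} = -2 + \frac{w}{3}$
$J = \frac{1}{2803}$ ($J = \frac{1}{2840 - 37} = \frac{1}{2803} \approx 0.00035676$)
$J + I{\left(65,-56 \right)} = \frac{1}{2803} + \left(-2 + \frac{1}{3} \left(-56\right)\right) = \frac{1}{2803} - \frac{62}{3} = - \frac{173783}{8409}$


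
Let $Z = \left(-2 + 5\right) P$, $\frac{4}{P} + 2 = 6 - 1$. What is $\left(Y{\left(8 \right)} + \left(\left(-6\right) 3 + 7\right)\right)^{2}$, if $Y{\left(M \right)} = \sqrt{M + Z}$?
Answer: $133 - 44 \sqrt{3} \approx 56.79$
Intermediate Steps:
$P = \frac{4}{3}$ ($P = \frac{4}{-2 + \left(6 - 1\right)} = \frac{4}{-2 + 5} = \frac{4}{3} \approx 1.3333$)
$Z = 4$ ($Z = \left(-2 + 5\right) \frac{4}{3} = 3 \cdot \frac{4}{3} = 4$)
$Y{\left(M \right)} = \sqrt{4 + M}$ ($Y{\left(M \right)} = \sqrt{M + 4} = \sqrt{4 + M}$)
$\left(Y{\left(8 \right)} + \left(\left(-6\right) 3 + 7\right)\right)^{2} = \left(\sqrt{4 + 8} + \left(\left(-6\right) 3 + 7\right)\right)^{2} = \left(\sqrt{12} + \left(-18 + 7\right)\right)^{2} = \left(2 \sqrt{3} - 11\right)^{2} = \left(-11 + 2 \sqrt{3}\right)^{2}$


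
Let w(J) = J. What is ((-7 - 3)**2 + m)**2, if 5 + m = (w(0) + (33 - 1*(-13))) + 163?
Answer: 92416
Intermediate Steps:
m = 204 (m = -5 + ((0 + (33 - 1*(-13))) + 163) = -5 + ((0 + (33 + 13)) + 163) = -5 + ((0 + 46) + 163) = -5 + (46 + 163) = -5 + 209 = 204)
((-7 - 3)**2 + m)**2 = ((-7 - 3)**2 + 204)**2 = ((-10)**2 + 204)**2 = (100 + 204)**2 = 304**2 = 92416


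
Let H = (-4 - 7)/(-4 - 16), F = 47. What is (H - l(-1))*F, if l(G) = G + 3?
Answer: -1363/20 ≈ -68.150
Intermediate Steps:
l(G) = 3 + G
H = 11/20 (H = -11/(-20) = -11*(-1/20) = 11/20 ≈ 0.55000)
(H - l(-1))*F = (11/20 - (3 - 1))*47 = (11/20 - 1*2)*47 = (11/20 - 2)*47 = -29/20*47 = -1363/20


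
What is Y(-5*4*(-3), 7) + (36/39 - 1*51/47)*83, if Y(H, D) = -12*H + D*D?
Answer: -418198/611 ≈ -684.45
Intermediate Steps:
Y(H, D) = D**2 - 12*H (Y(H, D) = -12*H + D**2 = D**2 - 12*H)
Y(-5*4*(-3), 7) + (36/39 - 1*51/47)*83 = (7**2 - 12*(-5*4)*(-3)) + (36/39 - 1*51/47)*83 = (49 - (-240)*(-3)) + (36*(1/39) - 51*1/47)*83 = (49 - 12*60) + (12/13 - 51/47)*83 = (49 - 720) - 99/611*83 = -671 - 8217/611 = -418198/611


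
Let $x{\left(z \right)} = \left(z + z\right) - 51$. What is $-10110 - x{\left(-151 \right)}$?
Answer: $-9757$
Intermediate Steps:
$x{\left(z \right)} = -51 + 2 z$ ($x{\left(z \right)} = 2 z - 51 = -51 + 2 z$)
$-10110 - x{\left(-151 \right)} = -10110 - \left(-51 + 2 \left(-151\right)\right) = -10110 - \left(-51 - 302\right) = -10110 - -353 = -10110 + 353 = -9757$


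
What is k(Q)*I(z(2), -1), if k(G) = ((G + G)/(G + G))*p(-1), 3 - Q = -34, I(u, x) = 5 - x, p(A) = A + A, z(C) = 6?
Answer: -12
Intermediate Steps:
p(A) = 2*A
Q = 37 (Q = 3 - 1*(-34) = 3 + 34 = 37)
k(G) = -2 (k(G) = ((G + G)/(G + G))*(2*(-1)) = ((2*G)/((2*G)))*(-2) = ((2*G)*(1/(2*G)))*(-2) = 1*(-2) = -2)
k(Q)*I(z(2), -1) = -2*(5 - 1*(-1)) = -2*(5 + 1) = -2*6 = -12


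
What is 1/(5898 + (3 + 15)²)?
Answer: 1/6222 ≈ 0.00016072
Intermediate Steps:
1/(5898 + (3 + 15)²) = 1/(5898 + 18²) = 1/(5898 + 324) = 1/6222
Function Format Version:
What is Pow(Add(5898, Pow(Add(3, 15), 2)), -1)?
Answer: Rational(1, 6222) ≈ 0.00016072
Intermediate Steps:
Pow(Add(5898, Pow(Add(3, 15), 2)), -1) = Pow(Add(5898, Pow(18, 2)), -1) = Pow(Add(5898, 324), -1) = Pow(6222, -1) = Rational(1, 6222)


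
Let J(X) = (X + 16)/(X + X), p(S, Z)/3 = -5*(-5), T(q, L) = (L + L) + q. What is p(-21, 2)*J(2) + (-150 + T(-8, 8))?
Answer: 391/2 ≈ 195.50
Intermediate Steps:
T(q, L) = q + 2*L (T(q, L) = 2*L + q = q + 2*L)
p(S, Z) = 75 (p(S, Z) = 3*(-5*(-5)) = 3*25 = 75)
J(X) = (16 + X)/(2*X) (J(X) = (16 + X)/((2*X)) = (16 + X)*(1/(2*X)) = (16 + X)/(2*X))
p(-21, 2)*J(2) + (-150 + T(-8, 8)) = 75*((½)*(16 + 2)/2) + (-150 + (-8 + 2*8)) = 75*((½)*(½)*18) + (-150 + (-8 + 16)) = 75*(9/2) + (-150 + 8) = 675/2 - 142 = 391/2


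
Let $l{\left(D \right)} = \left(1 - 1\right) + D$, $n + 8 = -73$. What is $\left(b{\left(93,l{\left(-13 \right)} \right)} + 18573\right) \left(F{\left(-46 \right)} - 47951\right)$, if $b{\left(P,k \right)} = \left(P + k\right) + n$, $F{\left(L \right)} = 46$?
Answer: $-889691660$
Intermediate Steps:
$n = -81$ ($n = -8 - 73 = -81$)
$l{\left(D \right)} = D$ ($l{\left(D \right)} = 0 + D = D$)
$b{\left(P,k \right)} = -81 + P + k$ ($b{\left(P,k \right)} = \left(P + k\right) - 81 = -81 + P + k$)
$\left(b{\left(93,l{\left(-13 \right)} \right)} + 18573\right) \left(F{\left(-46 \right)} - 47951\right) = \left(\left(-81 + 93 - 13\right) + 18573\right) \left(46 - 47951\right) = \left(-1 + 18573\right) \left(-47905\right) = 18572 \left(-47905\right) = -889691660$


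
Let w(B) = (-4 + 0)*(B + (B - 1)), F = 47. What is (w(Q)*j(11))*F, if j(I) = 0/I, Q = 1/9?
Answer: 0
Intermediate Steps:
Q = ⅑ ≈ 0.11111
j(I) = 0
w(B) = 4 - 8*B (w(B) = -4*(B + (-1 + B)) = -4*(-1 + 2*B) = 4 - 8*B)
(w(Q)*j(11))*F = ((4 - 8*⅑)*0)*47 = ((4 - 8/9)*0)*47 = ((28/9)*0)*47 = 0*47 = 0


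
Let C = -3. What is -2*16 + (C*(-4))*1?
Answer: -20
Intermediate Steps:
-2*16 + (C*(-4))*1 = -2*16 - 3*(-4)*1 = -32 + 12*1 = -32 + 12 = -20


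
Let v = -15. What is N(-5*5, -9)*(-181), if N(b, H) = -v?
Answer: -2715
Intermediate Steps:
N(b, H) = 15 (N(b, H) = -1*(-15) = 15)
N(-5*5, -9)*(-181) = 15*(-181) = -2715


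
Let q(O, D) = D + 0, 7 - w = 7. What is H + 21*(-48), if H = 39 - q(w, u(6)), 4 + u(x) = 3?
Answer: -968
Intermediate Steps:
w = 0 (w = 7 - 1*7 = 7 - 7 = 0)
u(x) = -1 (u(x) = -4 + 3 = -1)
q(O, D) = D
H = 40 (H = 39 - 1*(-1) = 39 + 1 = 40)
H + 21*(-48) = 40 + 21*(-48) = 40 - 1008 = -968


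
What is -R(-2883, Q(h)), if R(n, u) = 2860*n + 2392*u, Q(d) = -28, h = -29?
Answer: 8312356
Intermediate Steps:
R(n, u) = 2392*u + 2860*n
-R(-2883, Q(h)) = -(2392*(-28) + 2860*(-2883)) = -(-66976 - 8245380) = -1*(-8312356) = 8312356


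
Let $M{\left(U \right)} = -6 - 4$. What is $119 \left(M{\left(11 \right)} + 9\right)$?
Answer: $-119$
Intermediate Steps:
$M{\left(U \right)} = -10$
$119 \left(M{\left(11 \right)} + 9\right) = 119 \left(-10 + 9\right) = 119 \left(-1\right) = -119$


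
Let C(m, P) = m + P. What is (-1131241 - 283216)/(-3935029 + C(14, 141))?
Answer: 1414457/3934874 ≈ 0.35947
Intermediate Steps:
C(m, P) = P + m
(-1131241 - 283216)/(-3935029 + C(14, 141)) = (-1131241 - 283216)/(-3935029 + (141 + 14)) = -1414457/(-3935029 + 155) = -1414457/(-3934874) = -1414457*(-1/3934874) = 1414457/3934874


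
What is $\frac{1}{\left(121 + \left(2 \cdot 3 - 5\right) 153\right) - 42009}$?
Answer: $- \frac{1}{41735} \approx -2.3961 \cdot 10^{-5}$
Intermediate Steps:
$\frac{1}{\left(121 + \left(2 \cdot 3 - 5\right) 153\right) - 42009} = \frac{1}{\left(121 + \left(6 - 5\right) 153\right) - 42009} = \frac{1}{\left(121 + 1 \cdot 153\right) - 42009} = \frac{1}{\left(121 + 153\right) - 42009} = \frac{1}{274 - 42009} = \frac{1}{-41735} = - \frac{1}{41735}$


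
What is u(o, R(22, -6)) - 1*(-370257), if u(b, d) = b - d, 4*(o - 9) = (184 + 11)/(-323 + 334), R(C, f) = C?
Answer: 16290931/44 ≈ 3.7025e+5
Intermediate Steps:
o = 591/44 (o = 9 + ((184 + 11)/(-323 + 334))/4 = 9 + (195/11)/4 = 9 + (195*(1/11))/4 = 9 + (¼)*(195/11) = 9 + 195/44 = 591/44 ≈ 13.432)
u(o, R(22, -6)) - 1*(-370257) = (591/44 - 1*22) - 1*(-370257) = (591/44 - 22) + 370257 = -377/44 + 370257 = 16290931/44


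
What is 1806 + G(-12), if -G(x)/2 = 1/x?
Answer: 10837/6 ≈ 1806.2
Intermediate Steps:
G(x) = -2/x
1806 + G(-12) = 1806 - 2/(-12) = 1806 - 2*(-1/12) = 1806 + ⅙ = 10837/6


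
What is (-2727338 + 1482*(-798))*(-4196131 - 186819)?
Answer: 17137220543300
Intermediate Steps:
(-2727338 + 1482*(-798))*(-4196131 - 186819) = (-2727338 - 1182636)*(-4382950) = -3909974*(-4382950) = 17137220543300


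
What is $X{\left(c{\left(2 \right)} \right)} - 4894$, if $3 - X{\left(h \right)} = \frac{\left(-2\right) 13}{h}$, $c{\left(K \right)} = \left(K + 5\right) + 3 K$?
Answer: $-4889$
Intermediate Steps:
$c{\left(K \right)} = 5 + 4 K$ ($c{\left(K \right)} = \left(5 + K\right) + 3 K = 5 + 4 K$)
$X{\left(h \right)} = 3 + \frac{26}{h}$ ($X{\left(h \right)} = 3 - \frac{\left(-2\right) 13}{h} = 3 - - \frac{26}{h} = 3 + \frac{26}{h}$)
$X{\left(c{\left(2 \right)} \right)} - 4894 = \left(3 + \frac{26}{5 + 4 \cdot 2}\right) - 4894 = \left(3 + \frac{26}{5 + 8}\right) - 4894 = \left(3 + \frac{26}{13}\right) - 4894 = \left(3 + 26 \cdot \frac{1}{13}\right) - 4894 = \left(3 + 2\right) - 4894 = 5 - 4894 = -4889$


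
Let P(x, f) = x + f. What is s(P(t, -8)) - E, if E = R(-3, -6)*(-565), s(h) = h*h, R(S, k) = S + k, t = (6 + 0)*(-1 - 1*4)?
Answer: -3641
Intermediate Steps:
t = -30 (t = 6*(-1 - 4) = 6*(-5) = -30)
P(x, f) = f + x
s(h) = h²
E = 5085 (E = (-3 - 6)*(-565) = -9*(-565) = 5085)
s(P(t, -8)) - E = (-8 - 30)² - 1*5085 = (-38)² - 5085 = 1444 - 5085 = -3641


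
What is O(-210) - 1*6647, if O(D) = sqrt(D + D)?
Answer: -6647 + 2*I*sqrt(105) ≈ -6647.0 + 20.494*I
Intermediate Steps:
O(D) = sqrt(2)*sqrt(D) (O(D) = sqrt(2*D) = sqrt(2)*sqrt(D))
O(-210) - 1*6647 = sqrt(2)*sqrt(-210) - 1*6647 = sqrt(2)*(I*sqrt(210)) - 6647 = 2*I*sqrt(105) - 6647 = -6647 + 2*I*sqrt(105)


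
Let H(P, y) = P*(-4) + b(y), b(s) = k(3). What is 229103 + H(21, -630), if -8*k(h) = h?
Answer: 1832149/8 ≈ 2.2902e+5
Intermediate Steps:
k(h) = -h/8
b(s) = -3/8 (b(s) = -⅛*3 = -3/8)
H(P, y) = -3/8 - 4*P (H(P, y) = P*(-4) - 3/8 = -4*P - 3/8 = -3/8 - 4*P)
229103 + H(21, -630) = 229103 + (-3/8 - 4*21) = 229103 + (-3/8 - 84) = 229103 - 675/8 = 1832149/8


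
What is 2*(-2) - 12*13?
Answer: -160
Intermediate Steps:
2*(-2) - 12*13 = -4 - 156 = -160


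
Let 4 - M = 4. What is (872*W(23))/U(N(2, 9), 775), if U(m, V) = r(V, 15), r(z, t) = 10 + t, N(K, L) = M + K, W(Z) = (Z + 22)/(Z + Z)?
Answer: 3924/115 ≈ 34.122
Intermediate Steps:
W(Z) = (22 + Z)/(2*Z) (W(Z) = (22 + Z)/((2*Z)) = (22 + Z)*(1/(2*Z)) = (22 + Z)/(2*Z))
M = 0 (M = 4 - 1*4 = 4 - 4 = 0)
N(K, L) = K (N(K, L) = 0 + K = K)
U(m, V) = 25 (U(m, V) = 10 + 15 = 25)
(872*W(23))/U(N(2, 9), 775) = (872*((½)*(22 + 23)/23))/25 = (872*((½)*(1/23)*45))*(1/25) = (872*(45/46))*(1/25) = (19620/23)*(1/25) = 3924/115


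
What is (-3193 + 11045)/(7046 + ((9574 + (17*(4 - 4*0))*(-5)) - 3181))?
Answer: 7852/13099 ≈ 0.59943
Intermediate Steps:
(-3193 + 11045)/(7046 + ((9574 + (17*(4 - 4*0))*(-5)) - 3181)) = 7852/(7046 + ((9574 + (17*(4 + 0))*(-5)) - 3181)) = 7852/(7046 + ((9574 + (17*4)*(-5)) - 3181)) = 7852/(7046 + ((9574 + 68*(-5)) - 3181)) = 7852/(7046 + ((9574 - 340) - 3181)) = 7852/(7046 + (9234 - 3181)) = 7852/(7046 + 6053) = 7852/13099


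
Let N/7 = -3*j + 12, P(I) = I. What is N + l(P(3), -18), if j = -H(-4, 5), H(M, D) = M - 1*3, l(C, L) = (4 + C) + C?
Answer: -53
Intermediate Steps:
l(C, L) = 4 + 2*C
H(M, D) = -3 + M (H(M, D) = M - 3 = -3 + M)
j = 7 (j = -(-3 - 4) = -1*(-7) = 7)
N = -63 (N = 7*(-3*7 + 12) = 7*(-21 + 12) = 7*(-9) = -63)
N + l(P(3), -18) = -63 + (4 + 2*3) = -63 + (4 + 6) = -63 + 10 = -53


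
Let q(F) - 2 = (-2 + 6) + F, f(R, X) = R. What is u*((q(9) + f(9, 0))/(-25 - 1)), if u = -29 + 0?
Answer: 348/13 ≈ 26.769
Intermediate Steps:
u = -29
q(F) = 6 + F (q(F) = 2 + ((-2 + 6) + F) = 2 + (4 + F) = 6 + F)
u*((q(9) + f(9, 0))/(-25 - 1)) = -29*((6 + 9) + 9)/(-25 - 1) = -29*(15 + 9)/(-26) = -696*(-1)/26 = -29*(-12/13) = 348/13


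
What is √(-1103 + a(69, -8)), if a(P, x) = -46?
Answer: I*√1149 ≈ 33.897*I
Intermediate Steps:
√(-1103 + a(69, -8)) = √(-1103 - 46) = √(-1149) = I*√1149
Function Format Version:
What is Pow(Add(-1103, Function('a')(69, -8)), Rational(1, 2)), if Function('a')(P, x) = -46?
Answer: Mul(I, Pow(1149, Rational(1, 2))) ≈ Mul(33.897, I)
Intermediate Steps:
Pow(Add(-1103, Function('a')(69, -8)), Rational(1, 2)) = Pow(Add(-1103, -46), Rational(1, 2)) = Pow(-1149, Rational(1, 2)) = Mul(I, Pow(1149, Rational(1, 2)))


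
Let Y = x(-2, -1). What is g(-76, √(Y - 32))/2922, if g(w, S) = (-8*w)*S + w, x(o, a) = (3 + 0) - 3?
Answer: -38/1461 + 1216*I*√2/1461 ≈ -0.02601 + 1.1771*I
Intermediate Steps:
x(o, a) = 0 (x(o, a) = 3 - 3 = 0)
Y = 0
g(w, S) = w - 8*S*w (g(w, S) = -8*S*w + w = w - 8*S*w)
g(-76, √(Y - 32))/2922 = -76*(1 - 8*√(0 - 32))/2922 = -76*(1 - 32*I*√2)*(1/2922) = (-76 + 2432*I*√2)*(1/2922) = -38/1461 + 1216*I*√2/1461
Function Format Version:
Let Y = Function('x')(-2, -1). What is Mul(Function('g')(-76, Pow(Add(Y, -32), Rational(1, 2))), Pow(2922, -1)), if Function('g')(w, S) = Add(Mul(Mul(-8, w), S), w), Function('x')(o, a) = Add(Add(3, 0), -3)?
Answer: Add(Rational(-38, 1461), Mul(Rational(1216, 1461), I, Pow(2, Rational(1, 2)))) ≈ Add(-0.026010, Mul(1.1771, I))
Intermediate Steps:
Function('x')(o, a) = 0 (Function('x')(o, a) = Add(3, -3) = 0)
Y = 0
Function('g')(w, S) = Add(w, Mul(-8, S, w)) (Function('g')(w, S) = Add(Mul(-8, S, w), w) = Add(w, Mul(-8, S, w)))
Mul(Function('g')(-76, Pow(Add(Y, -32), Rational(1, 2))), Pow(2922, -1)) = Mul(Mul(-76, Add(1, Mul(-8, Pow(Add(0, -32), Rational(1, 2))))), Pow(2922, -1)) = Mul(Mul(-76, Add(1, Mul(-8, Pow(-32, Rational(1, 2))))), Rational(1, 2922)) = Mul(Mul(-76, Add(1, Mul(-8, Mul(4, I, Pow(2, Rational(1, 2)))))), Rational(1, 2922)) = Mul(Mul(-76, Add(1, Mul(-32, I, Pow(2, Rational(1, 2))))), Rational(1, 2922)) = Mul(Add(-76, Mul(2432, I, Pow(2, Rational(1, 2)))), Rational(1, 2922)) = Add(Rational(-38, 1461), Mul(Rational(1216, 1461), I, Pow(2, Rational(1, 2))))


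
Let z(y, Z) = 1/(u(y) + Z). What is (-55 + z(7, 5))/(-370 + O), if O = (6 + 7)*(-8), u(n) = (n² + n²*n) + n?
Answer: 22219/191496 ≈ 0.11603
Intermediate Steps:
u(n) = n + n² + n³ (u(n) = (n² + n³) + n = n + n² + n³)
O = -104 (O = 13*(-8) = -104)
z(y, Z) = 1/(Z + y*(1 + y + y²)) (z(y, Z) = 1/(y*(1 + y + y²) + Z) = 1/(Z + y*(1 + y + y²)))
(-55 + z(7, 5))/(-370 + O) = (-55 + 1/(5 + 7*(1 + 7 + 7²)))/(-370 - 104) = (-55 + 1/(5 + 7*(1 + 7 + 49)))/(-474) = (-55 + 1/(5 + 7*57))*(-1/474) = (-55 + 1/(5 + 399))*(-1/474) = (-55 + 1/404)*(-1/474) = -22219/404*(-1/474) = 22219/191496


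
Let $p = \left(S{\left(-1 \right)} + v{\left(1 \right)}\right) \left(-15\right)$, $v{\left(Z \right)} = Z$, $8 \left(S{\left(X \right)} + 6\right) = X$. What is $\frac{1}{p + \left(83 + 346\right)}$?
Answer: $\frac{8}{4047} \approx 0.0019768$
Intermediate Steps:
$S{\left(X \right)} = -6 + \frac{X}{8}$
$p = \frac{615}{8}$ ($p = \left(\left(-6 + \frac{1}{8} \left(-1\right)\right) + 1\right) \left(-15\right) = \left(\left(-6 - \frac{1}{8}\right) + 1\right) \left(-15\right) = \left(- \frac{49}{8} + 1\right) \left(-15\right) = \left(- \frac{41}{8}\right) \left(-15\right) = \frac{615}{8} \approx 76.875$)
$\frac{1}{p + \left(83 + 346\right)} = \frac{1}{\frac{615}{8} + \left(83 + 346\right)} = \frac{1}{\frac{615}{8} + 429} = \frac{1}{\frac{4047}{8}} = \frac{8}{4047}$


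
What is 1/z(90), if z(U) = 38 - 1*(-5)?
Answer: 1/43 ≈ 0.023256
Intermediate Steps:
z(U) = 43 (z(U) = 38 + 5 = 43)
1/z(90) = 1/43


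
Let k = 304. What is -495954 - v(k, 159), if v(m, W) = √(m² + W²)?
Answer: -495954 - √117697 ≈ -4.9630e+5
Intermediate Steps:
v(m, W) = √(W² + m²)
-495954 - v(k, 159) = -495954 - √(159² + 304²) = -495954 - √(25281 + 92416) = -495954 - √117697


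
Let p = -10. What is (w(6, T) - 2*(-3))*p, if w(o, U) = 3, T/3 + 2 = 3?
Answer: -90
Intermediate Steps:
T = 3 (T = -6 + 3*3 = -6 + 9 = 3)
(w(6, T) - 2*(-3))*p = (3 - 2*(-3))*(-10) = (3 + 6)*(-10) = 9*(-10) = -90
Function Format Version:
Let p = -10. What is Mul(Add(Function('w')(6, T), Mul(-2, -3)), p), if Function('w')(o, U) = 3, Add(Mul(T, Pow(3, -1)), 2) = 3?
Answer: -90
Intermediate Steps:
T = 3 (T = Add(-6, Mul(3, 3)) = Add(-6, 9) = 3)
Mul(Add(Function('w')(6, T), Mul(-2, -3)), p) = Mul(Add(3, Mul(-2, -3)), -10) = Mul(Add(3, 6), -10) = Mul(9, -10) = -90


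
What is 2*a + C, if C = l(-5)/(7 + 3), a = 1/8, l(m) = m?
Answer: -¼ ≈ -0.25000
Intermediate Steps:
a = ⅛ ≈ 0.12500
C = -½ (C = -5/(7 + 3) = -5/10 = -5*⅒ = -½ ≈ -0.50000)
2*a + C = 2*(⅛) - ½ = ¼ - ½ = -¼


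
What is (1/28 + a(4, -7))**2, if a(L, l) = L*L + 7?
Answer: 416025/784 ≈ 530.64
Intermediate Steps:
a(L, l) = 7 + L**2 (a(L, l) = L**2 + 7 = 7 + L**2)
(1/28 + a(4, -7))**2 = (1/28 + (7 + 4**2))**2 = (1/28 + (7 + 16))**2 = (1/28 + 23)**2 = (645/28)**2 = 416025/784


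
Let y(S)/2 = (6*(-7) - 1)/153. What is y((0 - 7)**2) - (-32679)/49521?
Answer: 14531/148563 ≈ 0.097810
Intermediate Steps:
y(S) = -86/153 (y(S) = 2*((6*(-7) - 1)/153) = 2*((-42 - 1)*(1/153)) = 2*(-43*1/153) = 2*(-43/153) = -86/153)
y((0 - 7)**2) - (-32679)/49521 = -86/153 - (-32679)/49521 = -86/153 - 1*(-10893/16507) = -86/153 + 10893/16507 = 14531/148563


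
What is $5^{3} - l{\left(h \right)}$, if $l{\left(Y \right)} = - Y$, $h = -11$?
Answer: $114$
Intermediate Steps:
$5^{3} - l{\left(h \right)} = 5^{3} - \left(-1\right) \left(-11\right) = 125 - 11 = 114$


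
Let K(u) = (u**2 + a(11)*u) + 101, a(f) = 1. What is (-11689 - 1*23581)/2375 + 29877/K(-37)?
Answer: 4083193/680675 ≈ 5.9987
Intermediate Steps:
K(u) = 101 + u + u**2 (K(u) = (u**2 + 1*u) + 101 = (u**2 + u) + 101 = (u + u**2) + 101 = 101 + u + u**2)
(-11689 - 1*23581)/2375 + 29877/K(-37) = (-11689 - 1*23581)/2375 + 29877/(101 - 37 + (-37)**2) = (-11689 - 23581)*(1/2375) + 29877/(101 - 37 + 1369) = -35270*1/2375 + 29877/1433 = -7054/475 + 29877*(1/1433) = -7054/475 + 29877/1433 = 4083193/680675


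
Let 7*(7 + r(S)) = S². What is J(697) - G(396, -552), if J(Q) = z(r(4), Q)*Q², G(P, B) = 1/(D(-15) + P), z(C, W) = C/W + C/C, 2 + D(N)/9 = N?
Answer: 820771859/1701 ≈ 4.8252e+5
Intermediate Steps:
D(N) = -18 + 9*N
r(S) = -7 + S²/7
z(C, W) = 1 + C/W (z(C, W) = C/W + 1 = 1 + C/W)
G(P, B) = 1/(-153 + P) (G(P, B) = 1/((-18 + 9*(-15)) + P) = 1/((-18 - 135) + P) = 1/(-153 + P))
J(Q) = Q*(-33/7 + Q) (J(Q) = (((-7 + (⅐)*4²) + Q)/Q)*Q² = (((-7 + (⅐)*16) + Q)/Q)*Q² = (((-7 + 16/7) + Q)/Q)*Q² = ((-33/7 + Q)/Q)*Q² = Q*(-33/7 + Q))
J(697) - G(396, -552) = (⅐)*697*(-33 + 7*697) - 1/(-153 + 396) = (⅐)*697*(-33 + 4879) - 1/243 = (⅐)*697*4846 - 1*1/243 = 3377662/7 - 1/243 = 820771859/1701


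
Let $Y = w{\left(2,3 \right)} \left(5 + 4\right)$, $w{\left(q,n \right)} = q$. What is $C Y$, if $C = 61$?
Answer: $1098$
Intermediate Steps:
$Y = 18$ ($Y = 2 \left(5 + 4\right) = 2 \cdot 9 = 18$)
$C Y = 61 \cdot 18 = 1098$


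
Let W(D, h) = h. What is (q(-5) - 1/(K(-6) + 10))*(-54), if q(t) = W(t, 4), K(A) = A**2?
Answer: -4941/23 ≈ -214.83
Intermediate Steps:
q(t) = 4
(q(-5) - 1/(K(-6) + 10))*(-54) = (4 - 1/((-6)**2 + 10))*(-54) = (4 - 1/(36 + 10))*(-54) = (4 - 1/46)*(-54) = (183/46)*(-54) = -4941/23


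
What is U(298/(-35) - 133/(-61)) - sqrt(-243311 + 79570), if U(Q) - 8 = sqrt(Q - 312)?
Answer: 8 - I*sqrt(163741) + I*sqrt(1451037805)/2135 ≈ 8.0 - 386.81*I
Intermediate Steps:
U(Q) = 8 + sqrt(-312 + Q) (U(Q) = 8 + sqrt(Q - 312) = 8 + sqrt(-312 + Q))
U(298/(-35) - 133/(-61)) - sqrt(-243311 + 79570) = (8 + sqrt(-312 + (298/(-35) - 133/(-61)))) - sqrt(-243311 + 79570) = (8 + sqrt(-312 + (298*(-1/35) - 133*(-1/61)))) - sqrt(-163741) = (8 + sqrt(-312 + (-298/35 + 133/61))) - I*sqrt(163741) = (8 + sqrt(-312 - 13523/2135)) - I*sqrt(163741) = (8 + sqrt(-679643/2135)) - I*sqrt(163741) = (8 + I*sqrt(1451037805)/2135) - I*sqrt(163741) = 8 - I*sqrt(163741) + I*sqrt(1451037805)/2135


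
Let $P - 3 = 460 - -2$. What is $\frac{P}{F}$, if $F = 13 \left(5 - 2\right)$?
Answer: $\frac{155}{13} \approx 11.923$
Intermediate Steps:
$F = 39$ ($F = 13 \cdot 3 = 39$)
$P = 465$ ($P = 3 + \left(460 - -2\right) = 3 + \left(460 + 2\right) = 3 + 462 = 465$)
$\frac{P}{F} = \frac{465}{39} = 465 \cdot \frac{1}{39} = \frac{155}{13}$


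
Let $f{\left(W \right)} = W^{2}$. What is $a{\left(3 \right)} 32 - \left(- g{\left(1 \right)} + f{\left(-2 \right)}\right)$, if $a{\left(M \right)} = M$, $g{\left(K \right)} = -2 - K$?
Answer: $89$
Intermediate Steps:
$a{\left(3 \right)} 32 - \left(- g{\left(1 \right)} + f{\left(-2 \right)}\right) = 3 \cdot 32 - 7 = 96 - 7 = 89$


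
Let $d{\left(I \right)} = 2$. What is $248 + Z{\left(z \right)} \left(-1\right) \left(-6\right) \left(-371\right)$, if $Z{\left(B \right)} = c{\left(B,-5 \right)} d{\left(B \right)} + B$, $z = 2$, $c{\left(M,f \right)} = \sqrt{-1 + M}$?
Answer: $-8656$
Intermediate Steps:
$Z{\left(B \right)} = B + 2 \sqrt{-1 + B}$ ($Z{\left(B \right)} = \sqrt{-1 + B} 2 + B = 2 \sqrt{-1 + B} + B = B + 2 \sqrt{-1 + B}$)
$248 + Z{\left(z \right)} \left(-1\right) \left(-6\right) \left(-371\right) = 248 + \left(2 + 2 \sqrt{-1 + 2}\right) \left(-1\right) \left(-6\right) \left(-371\right) = 248 + \left(2 + 2 \sqrt{1}\right) \left(-1\right) \left(-6\right) \left(-371\right) = 248 + \left(2 + 2 \cdot 1\right) \left(-1\right) \left(-6\right) \left(-371\right) = 248 + \left(2 + 2\right) \left(-1\right) \left(-6\right) \left(-371\right) = 248 + 4 \left(-1\right) \left(-6\right) \left(-371\right) = 248 + \left(-4\right) \left(-6\right) \left(-371\right) = 248 + 24 \left(-371\right) = 248 - 8904 = -8656$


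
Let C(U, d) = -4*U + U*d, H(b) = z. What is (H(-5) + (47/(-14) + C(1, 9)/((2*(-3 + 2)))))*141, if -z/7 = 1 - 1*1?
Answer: -5781/7 ≈ -825.86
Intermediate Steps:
z = 0 (z = -7*(1 - 1*1) = -7*(1 - 1) = -7*0 = 0)
H(b) = 0
(H(-5) + (47/(-14) + C(1, 9)/((2*(-3 + 2)))))*141 = (0 + (47/(-14) + (1*(-4 + 9))/((2*(-3 + 2)))))*141 = (0 + (47*(-1/14) + (1*5)/((2*(-1)))))*141 = (0 + (-47/14 + 5/(-2)))*141 = (0 + (-47/14 + 5*(-½)))*141 = (0 + (-47/14 - 5/2))*141 = (0 - 41/7)*141 = -41/7*141 = -5781/7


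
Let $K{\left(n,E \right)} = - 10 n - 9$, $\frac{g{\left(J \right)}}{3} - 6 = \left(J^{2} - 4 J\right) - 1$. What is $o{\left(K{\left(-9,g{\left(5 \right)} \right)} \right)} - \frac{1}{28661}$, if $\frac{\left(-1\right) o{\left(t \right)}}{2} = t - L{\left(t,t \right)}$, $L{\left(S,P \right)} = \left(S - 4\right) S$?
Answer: $\frac{352874231}{28661} \approx 12312.0$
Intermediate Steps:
$L{\left(S,P \right)} = S \left(-4 + S\right)$ ($L{\left(S,P \right)} = \left(-4 + S\right) S = S \left(-4 + S\right)$)
$g{\left(J \right)} = 15 - 12 J + 3 J^{2}$ ($g{\left(J \right)} = 18 + 3 \left(\left(J^{2} - 4 J\right) - 1\right) = 18 + 3 \left(-1 + J^{2} - 4 J\right) = 18 - \left(3 - 3 J^{2} + 12 J\right) = 15 - 12 J + 3 J^{2}$)
$K{\left(n,E \right)} = -9 - 10 n$
$o{\left(t \right)} = - 2 t + 2 t \left(-4 + t\right)$ ($o{\left(t \right)} = - 2 \left(t - t \left(-4 + t\right)\right) = - 2 t + 2 t \left(-4 + t\right)$)
$o{\left(K{\left(-9,g{\left(5 \right)} \right)} \right)} - \frac{1}{28661} = 2 \left(-9 - -90\right) \left(-5 - -81\right) - \frac{1}{28661} = 2 \left(-9 + 90\right) \left(-5 + \left(-9 + 90\right)\right) - \frac{1}{28661} = 2 \cdot 81 \left(-5 + 81\right) - \frac{1}{28661} = 2 \cdot 81 \cdot 76 - \frac{1}{28661} = 12312 - \frac{1}{28661} = \frac{352874231}{28661}$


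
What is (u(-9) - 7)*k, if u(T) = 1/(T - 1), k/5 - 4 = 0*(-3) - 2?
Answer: -71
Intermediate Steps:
k = 10 (k = 20 + 5*(0*(-3) - 2) = 20 + 5*(0 - 2) = 20 + 5*(-2) = 20 - 10 = 10)
u(T) = 1/(-1 + T)
(u(-9) - 7)*k = (1/(-1 - 9) - 7)*10 = (1/(-10) - 7)*10 = (-1/10 - 7)*10 = -71/10*10 = -71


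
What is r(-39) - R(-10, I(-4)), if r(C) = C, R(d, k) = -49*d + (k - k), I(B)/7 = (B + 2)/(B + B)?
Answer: -529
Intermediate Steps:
I(B) = 7*(2 + B)/(2*B) (I(B) = 7*((B + 2)/(B + B)) = 7*((2 + B)/((2*B))) = 7*((2 + B)*(1/(2*B))) = 7*((2 + B)/(2*B)) = 7*(2 + B)/(2*B))
R(d, k) = -49*d (R(d, k) = -49*d + 0 = -49*d)
r(-39) - R(-10, I(-4)) = -39 - (-49)*(-10) = -39 - 1*490 = -39 - 490 = -529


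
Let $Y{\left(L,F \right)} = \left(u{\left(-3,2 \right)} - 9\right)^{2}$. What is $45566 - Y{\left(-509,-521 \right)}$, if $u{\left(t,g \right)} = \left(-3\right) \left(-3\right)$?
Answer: $45566$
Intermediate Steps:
$u{\left(t,g \right)} = 9$
$Y{\left(L,F \right)} = 0$ ($Y{\left(L,F \right)} = \left(9 - 9\right)^{2} = 0^{2} = 0$)
$45566 - Y{\left(-509,-521 \right)} = 45566 - 0 = 45566 + 0 = 45566$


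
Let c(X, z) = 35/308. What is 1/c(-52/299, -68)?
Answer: 44/5 ≈ 8.8000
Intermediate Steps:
c(X, z) = 5/44 (c(X, z) = 35*(1/308) = 5/44)
1/c(-52/299, -68) = 1/(5/44) = 44/5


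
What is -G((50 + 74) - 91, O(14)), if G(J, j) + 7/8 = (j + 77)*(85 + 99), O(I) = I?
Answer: -133945/8 ≈ -16743.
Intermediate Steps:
G(J, j) = 113337/8 + 184*j (G(J, j) = -7/8 + (j + 77)*(85 + 99) = -7/8 + (77 + j)*184 = -7/8 + (14168 + 184*j) = 113337/8 + 184*j)
-G((50 + 74) - 91, O(14)) = -(113337/8 + 184*14) = -(113337/8 + 2576) = -1*133945/8 = -133945/8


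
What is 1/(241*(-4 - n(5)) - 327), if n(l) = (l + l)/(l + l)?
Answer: -1/1532 ≈ -0.00065274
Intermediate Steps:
n(l) = 1 (n(l) = (2*l)/((2*l)) = (2*l)*(1/(2*l)) = 1)
1/(241*(-4 - n(5)) - 327) = 1/(241*(-4 - 1*1) - 327) = 1/(241*(-4 - 1) - 327) = 1/(241*(-5) - 327) = 1/(-1205 - 327) = 1/(-1532) = -1/1532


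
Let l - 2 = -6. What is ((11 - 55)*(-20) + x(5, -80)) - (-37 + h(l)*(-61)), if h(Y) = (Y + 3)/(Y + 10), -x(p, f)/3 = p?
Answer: 5351/6 ≈ 891.83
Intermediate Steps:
l = -4 (l = 2 - 6 = -4)
x(p, f) = -3*p
h(Y) = (3 + Y)/(10 + Y)
((11 - 55)*(-20) + x(5, -80)) - (-37 + h(l)*(-61)) = ((11 - 55)*(-20) - 3*5) - (-37 + ((3 - 4)/(10 - 4))*(-61)) = (-44*(-20) - 15) - (-37 + (-1/6)*(-61)) = (880 - 15) - (-37 + ((1/6)*(-1))*(-61)) = 865 - (-37 - 1/6*(-61)) = 865 - (-37 + 61/6) = 865 - 1*(-161/6) = 865 + 161/6 = 5351/6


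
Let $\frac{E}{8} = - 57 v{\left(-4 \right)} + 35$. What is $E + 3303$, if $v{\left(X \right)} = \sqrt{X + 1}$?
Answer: $3583 - 456 i \sqrt{3} \approx 3583.0 - 789.82 i$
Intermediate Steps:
$v{\left(X \right)} = \sqrt{1 + X}$
$E = 280 - 456 i \sqrt{3}$ ($E = 8 \left(- 57 \sqrt{1 - 4} + 35\right) = 8 \left(- 57 \sqrt{-3} + 35\right) = 8 \left(- 57 i \sqrt{3} + 35\right) = 8 \left(35 - 57 i \sqrt{3}\right) = 280 - 456 i \sqrt{3} \approx 280.0 - 789.82 i$)
$E + 3303 = \left(280 - 456 i \sqrt{3}\right) + 3303 = 3583 - 456 i \sqrt{3}$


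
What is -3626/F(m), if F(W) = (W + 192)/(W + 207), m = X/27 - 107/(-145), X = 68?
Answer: -2984756404/764429 ≈ -3904.6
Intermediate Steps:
m = 12749/3915 (m = 68/27 - 107/(-145) = 68*(1/27) - 107*(-1/145) = 68/27 + 107/145 = 12749/3915 ≈ 3.2565)
F(W) = (192 + W)/(207 + W)
-3626/F(m) = -3626*(207 + 12749/3915)/(192 + 12749/3915) = -3626/((764429/3915)/(823154/3915)) = -3626/((3915/823154)*(764429/3915)) = -3626/764429/823154 = -3626*823154/764429 = -2984756404/764429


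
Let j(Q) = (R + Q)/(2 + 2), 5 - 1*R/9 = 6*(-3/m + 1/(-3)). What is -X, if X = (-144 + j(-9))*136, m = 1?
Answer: 12240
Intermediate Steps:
R = 225 (R = 45 - 54*(-3/1 + 1/(-3)) = 45 - 54*(-3*1 + 1*(-1/3)) = 45 - 54*(-3 - 1/3) = 45 - 54*(-10)/3 = 45 - 9*(-20) = 45 + 180 = 225)
j(Q) = 225/4 + Q/4 (j(Q) = (225 + Q)/(2 + 2) = (225 + Q)/4 = (225 + Q)*(1/4) = 225/4 + Q/4)
X = -12240 (X = (-144 + (225/4 + (1/4)*(-9)))*136 = (-144 + (225/4 - 9/4))*136 = (-144 + 54)*136 = -90*136 = -12240)
-X = -1*(-12240) = 12240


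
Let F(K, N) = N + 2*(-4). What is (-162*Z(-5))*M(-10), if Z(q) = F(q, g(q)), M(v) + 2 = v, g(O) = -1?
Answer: -17496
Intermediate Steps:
F(K, N) = -8 + N (F(K, N) = N - 8 = -8 + N)
M(v) = -2 + v
Z(q) = -9 (Z(q) = -8 - 1 = -9)
(-162*Z(-5))*M(-10) = (-162*(-9))*(-2 - 10) = 1458*(-12) = -17496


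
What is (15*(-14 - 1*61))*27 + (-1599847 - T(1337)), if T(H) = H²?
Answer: -3417791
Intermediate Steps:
(15*(-14 - 1*61))*27 + (-1599847 - T(1337)) = (15*(-14 - 1*61))*27 + (-1599847 - 1*1337²) = (15*(-14 - 61))*27 + (-1599847 - 1*1787569) = (15*(-75))*27 + (-1599847 - 1787569) = -1125*27 - 3387416 = -30375 - 3387416 = -3417791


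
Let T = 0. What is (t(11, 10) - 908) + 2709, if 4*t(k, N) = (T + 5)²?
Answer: 7229/4 ≈ 1807.3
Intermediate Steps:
t(k, N) = 25/4 (t(k, N) = (0 + 5)²/4 = (¼)*5² = (¼)*25 = 25/4)
(t(11, 10) - 908) + 2709 = (25/4 - 908) + 2709 = -3607/4 + 2709 = 7229/4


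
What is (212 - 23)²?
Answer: 35721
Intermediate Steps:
(212 - 23)² = 189² = 35721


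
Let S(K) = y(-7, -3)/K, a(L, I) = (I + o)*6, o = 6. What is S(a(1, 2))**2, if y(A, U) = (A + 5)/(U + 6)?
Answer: 1/5184 ≈ 0.00019290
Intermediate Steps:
y(A, U) = (5 + A)/(6 + U)
a(L, I) = 36 + 6*I (a(L, I) = (I + 6)*6 = (6 + I)*6 = 36 + 6*I)
S(K) = -2/(3*K) (S(K) = ((5 - 7)/(6 - 3))/K = (-2/3)/K = ((1/3)*(-2))/K = -2/(3*K))
S(a(1, 2))**2 = (-2/(3*(36 + 6*2)))**2 = (-2/(3*(36 + 12)))**2 = (-2/3/48)**2 = (-2/3*1/48)**2 = (-1/72)**2 = 1/5184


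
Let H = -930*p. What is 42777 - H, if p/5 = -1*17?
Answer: -36273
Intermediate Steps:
p = -85 (p = 5*(-1*17) = 5*(-17) = -85)
H = 79050 (H = -930*(-85) = 79050)
42777 - H = 42777 - 1*79050 = 42777 - 79050 = -36273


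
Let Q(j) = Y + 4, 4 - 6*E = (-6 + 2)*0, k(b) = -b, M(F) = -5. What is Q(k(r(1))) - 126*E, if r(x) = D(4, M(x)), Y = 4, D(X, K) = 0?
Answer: -76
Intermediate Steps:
r(x) = 0
E = 2/3 (E = 2/3 - (-6 + 2)*0/6 = 2/3 - (-2)*0/3 = 2/3 - 1/6*0 = 2/3 + 0 = 2/3 ≈ 0.66667)
Q(j) = 8 (Q(j) = 4 + 4 = 8)
Q(k(r(1))) - 126*E = 8 - 126*2/3 = 8 - 84 = -76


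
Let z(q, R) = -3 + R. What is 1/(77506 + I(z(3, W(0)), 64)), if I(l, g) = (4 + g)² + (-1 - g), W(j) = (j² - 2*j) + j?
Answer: 1/82065 ≈ 1.2185e-5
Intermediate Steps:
W(j) = j² - j
I(l, g) = -1 + (4 + g)² - g
1/(77506 + I(z(3, W(0)), 64)) = 1/(77506 + (-1 + (4 + 64)² - 1*64)) = 1/(77506 + (-1 + 68² - 64)) = 1/(77506 + (-1 + 4624 - 64)) = 1/(77506 + 4559) = 1/82065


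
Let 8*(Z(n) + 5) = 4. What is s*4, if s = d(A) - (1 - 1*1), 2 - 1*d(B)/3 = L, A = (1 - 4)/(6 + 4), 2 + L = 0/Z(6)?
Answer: 48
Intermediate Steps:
Z(n) = -9/2 (Z(n) = -5 + (⅛)*4 = -5 + ½ = -9/2)
L = -2 (L = -2 + 0/(-9/2) = -2 + 0*(-2/9) = -2 + 0 = -2)
A = -3/10 ≈ -0.30000
d(B) = 12 (d(B) = 6 - 3*(-2) = 6 + 6 = 12)
s = 12 (s = 12 - (1 - 1*1) = 12 - (1 - 1) = 12 - 1*0 = 12 + 0 = 12)
s*4 = 12*4 = 48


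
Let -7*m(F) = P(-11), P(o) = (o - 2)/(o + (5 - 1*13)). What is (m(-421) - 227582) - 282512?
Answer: -67842515/133 ≈ -5.1009e+5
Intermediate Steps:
P(o) = (-2 + o)/(-8 + o) (P(o) = (-2 + o)/(o + (5 - 13)) = (-2 + o)/(o - 8) = (-2 + o)/(-8 + o))
m(F) = -13/133 (m(F) = -(-2 - 11)/(7*(-8 - 11)) = -(-13)/(7*(-19)) = -(-1)*(-13)/133 = -1/7*13/19 = -13/133)
(m(-421) - 227582) - 282512 = (-13/133 - 227582) - 282512 = -30268419/133 - 282512 = -67842515/133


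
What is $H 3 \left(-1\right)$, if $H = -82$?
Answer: $246$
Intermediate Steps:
$H 3 \left(-1\right) = - 82 \cdot 3 \left(-1\right) = \left(-82\right) \left(-3\right) = 246$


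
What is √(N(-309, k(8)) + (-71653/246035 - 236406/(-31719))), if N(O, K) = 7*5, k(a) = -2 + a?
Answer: √285305713562560893430/2601328055 ≈ 6.4932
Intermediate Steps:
N(O, K) = 35
√(N(-309, k(8)) + (-71653/246035 - 236406/(-31719))) = √(35 + (-71653/246035 - 236406/(-31719))) = √(35 + (-71653*1/246035 - 236406*(-1/31719))) = √(35 + (-71653/246035 + 78802/10573)) = √(35 + 18630462901/2601328055) = √(109676944826/2601328055) = √285305713562560893430/2601328055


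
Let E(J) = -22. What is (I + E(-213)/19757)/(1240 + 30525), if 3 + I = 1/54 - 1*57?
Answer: -63994111/33889379670 ≈ -0.0018883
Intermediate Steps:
I = -3239/54 (I = -3 + (1/54 - 1*57) = -3 + (1/54 - 57) = -3 - 3077/54 = -3239/54 ≈ -59.982)
(I + E(-213)/19757)/(1240 + 30525) = (-3239/54 - 22/19757)/(1240 + 30525) = (-3239/54 - 22*1/19757)/31765 = (-3239/54 - 22/19757)*(1/31765) = -63994111/1066878*1/31765 = -63994111/33889379670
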